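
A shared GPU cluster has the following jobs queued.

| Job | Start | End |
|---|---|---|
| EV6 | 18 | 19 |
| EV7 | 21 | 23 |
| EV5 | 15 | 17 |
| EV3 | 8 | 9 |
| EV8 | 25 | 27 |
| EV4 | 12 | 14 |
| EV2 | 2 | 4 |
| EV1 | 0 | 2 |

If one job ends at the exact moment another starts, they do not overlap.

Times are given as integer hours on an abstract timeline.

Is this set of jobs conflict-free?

Yes

Sorted by start: EV1, EV2, EV3, EV4, EV5, EV6, EV7, EV8.
EV2 starts exactly when EV1 ends (back-to-back, no overlap), so EV1 has no further overlaps.
EV3 starts after EV2 ends, so EV2 has no further overlaps.
EV4 starts after EV3 ends, so EV3 has no further overlaps.
EV5 starts after EV4 ends, so EV4 has no further overlaps.
EV6 starts after EV5 ends, so EV5 has no further overlaps.
EV7 starts after EV6 ends, so EV6 has no further overlaps.
EV8 starts after EV7 ends.
Every pair is clear; the schedule has no overlaps.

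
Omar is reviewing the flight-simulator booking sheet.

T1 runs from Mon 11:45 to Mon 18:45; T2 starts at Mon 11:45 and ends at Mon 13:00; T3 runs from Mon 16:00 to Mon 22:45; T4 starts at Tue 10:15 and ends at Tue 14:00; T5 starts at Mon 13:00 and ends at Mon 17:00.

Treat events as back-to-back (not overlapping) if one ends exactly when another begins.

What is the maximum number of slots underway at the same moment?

3

Walk through starts and ends in time order (an end at T is processed before a start at T):
Mon 11:45 start T1 → 1
Mon 11:45 start T2 → 2
Mon 13:00 end T2 → 1
Mon 13:00 start T5 → 2
Mon 16:00 start T3 → 3
Mon 17:00 end T5 → 2
Mon 18:45 end T1 → 1
Mon 22:45 end T3 → 0
Tue 10:15 start T4 → 1
Tue 14:00 end T4 → 0
Peak is 3, at Mon 16:00 (T1, T3, T5).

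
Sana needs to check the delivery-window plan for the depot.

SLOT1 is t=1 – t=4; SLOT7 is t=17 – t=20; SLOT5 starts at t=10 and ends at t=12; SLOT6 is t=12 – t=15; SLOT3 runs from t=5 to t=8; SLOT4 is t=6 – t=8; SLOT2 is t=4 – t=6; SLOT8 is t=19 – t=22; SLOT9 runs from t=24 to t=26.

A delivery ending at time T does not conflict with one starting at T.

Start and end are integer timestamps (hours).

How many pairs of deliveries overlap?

3

Two intervals overlap when each starts before the other ends.
Sorted by start: SLOT1, SLOT2, SLOT3, SLOT4, SLOT5, SLOT6, SLOT7, SLOT8, SLOT9.
SLOT2 starts exactly when SLOT1 ends (back-to-back, no overlap); SLOT1 is clear from here.
SLOT3 starts before SLOT2 ends → SLOT2 and SLOT3 overlap.
SLOT4 starts exactly when SLOT2 ends (back-to-back, no overlap); SLOT2 is clear from here.
SLOT4 starts before SLOT3 ends → SLOT3 and SLOT4 overlap.
SLOT5 starts after SLOT3 ends; SLOT3 is clear from here.
SLOT5 starts after SLOT4 ends; SLOT4 is clear from here.
SLOT6 starts exactly when SLOT5 ends (back-to-back, no overlap); SLOT5 is clear from here.
SLOT7 starts after SLOT6 ends; SLOT6 is clear from here.
SLOT8 starts before SLOT7 ends → SLOT7 and SLOT8 overlap.
SLOT9 starts after SLOT7 ends.
SLOT9 starts after SLOT8 ends.
Overlapping pairs: SLOT2 & SLOT3, SLOT3 & SLOT4, SLOT7 & SLOT8 — 3 in total.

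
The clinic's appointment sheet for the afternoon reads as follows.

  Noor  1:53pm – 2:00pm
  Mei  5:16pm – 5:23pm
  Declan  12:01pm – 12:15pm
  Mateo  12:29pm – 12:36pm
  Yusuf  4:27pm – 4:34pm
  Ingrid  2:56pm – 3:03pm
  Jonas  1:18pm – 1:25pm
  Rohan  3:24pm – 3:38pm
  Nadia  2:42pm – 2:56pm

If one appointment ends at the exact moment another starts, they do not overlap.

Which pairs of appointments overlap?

Sorted by start: Declan, Mateo, Jonas, Noor, Nadia, Ingrid, Rohan, Yusuf, Mei.
Mateo starts after Declan ends, so Declan has no further overlaps.
Jonas starts after Mateo ends, so Mateo has no further overlaps.
Noor starts after Jonas ends, so Jonas has no further overlaps.
Nadia starts after Noor ends, so Noor has no further overlaps.
Ingrid starts exactly when Nadia ends (back-to-back, no overlap), so Nadia has no further overlaps.
Rohan starts after Ingrid ends, so Ingrid has no further overlaps.
Yusuf starts after Rohan ends, so Rohan has no further overlaps.
Mei starts after Yusuf ends.

no conflicts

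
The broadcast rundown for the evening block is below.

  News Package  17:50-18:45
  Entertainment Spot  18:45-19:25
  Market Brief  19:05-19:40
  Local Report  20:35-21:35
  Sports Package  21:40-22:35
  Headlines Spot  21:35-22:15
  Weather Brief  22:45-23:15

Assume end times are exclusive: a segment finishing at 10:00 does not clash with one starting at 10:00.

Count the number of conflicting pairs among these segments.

2

Check each pair: they overlap iff neither finishes before the other starts.
Sorted by start: News Package, Entertainment Spot, Market Brief, Local Report, Headlines Spot, Sports Package, Weather Brief.
Entertainment Spot starts exactly when News Package ends (back-to-back, no overlap), so News Package has no further overlaps.
Market Brief starts before Entertainment Spot ends → Entertainment Spot and Market Brief overlap.
Local Report starts after Entertainment Spot ends, so Entertainment Spot has no further overlaps.
Local Report starts after Market Brief ends, so Market Brief has no further overlaps.
Headlines Spot starts exactly when Local Report ends (back-to-back, no overlap), so Local Report has no further overlaps.
Sports Package starts before Headlines Spot ends → Headlines Spot and Sports Package overlap.
Weather Brief starts after Headlines Spot ends.
Weather Brief starts after Sports Package ends.
Overlapping pairs: Entertainment Spot & Market Brief, Headlines Spot & Sports Package — 2 in total.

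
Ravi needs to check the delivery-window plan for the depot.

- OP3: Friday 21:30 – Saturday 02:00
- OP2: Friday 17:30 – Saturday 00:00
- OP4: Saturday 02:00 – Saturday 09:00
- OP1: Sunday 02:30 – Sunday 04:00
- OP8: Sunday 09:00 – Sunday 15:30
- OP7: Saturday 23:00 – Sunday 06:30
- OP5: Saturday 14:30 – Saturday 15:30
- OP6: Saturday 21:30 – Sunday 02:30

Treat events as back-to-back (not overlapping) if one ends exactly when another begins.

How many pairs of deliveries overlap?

Two intervals overlap when each starts before the other ends.
Sorted by start: OP2, OP3, OP4, OP5, OP6, OP7, OP1, OP8.
OP3 starts before OP2 ends → OP2 and OP3 overlap.
OP4 starts after OP2 ends — done with OP2.
OP4 starts exactly when OP3 ends (back-to-back, no overlap) — done with OP3.
OP5 starts after OP4 ends — done with OP4.
OP6 starts after OP5 ends — done with OP5.
OP7 starts before OP6 ends → OP6 and OP7 overlap.
OP1 starts exactly when OP6 ends (back-to-back, no overlap) — done with OP6.
OP1 starts before OP7 ends → OP7 and OP1 overlap.
OP8 starts after OP7 ends.
OP8 starts after OP1 ends.
Overlapping pairs: OP1 & OP7, OP2 & OP3, OP6 & OP7 — 3 in total.

3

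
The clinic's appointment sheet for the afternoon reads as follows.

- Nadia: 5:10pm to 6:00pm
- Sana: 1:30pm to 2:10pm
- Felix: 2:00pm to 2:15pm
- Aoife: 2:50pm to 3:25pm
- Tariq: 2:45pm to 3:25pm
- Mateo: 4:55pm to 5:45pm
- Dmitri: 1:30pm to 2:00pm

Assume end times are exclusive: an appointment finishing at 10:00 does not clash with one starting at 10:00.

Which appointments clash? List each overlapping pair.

Check each pair: they overlap iff neither finishes before the other starts.
Sorted by start: Sana, Dmitri, Felix, Tariq, Aoife, Mateo, Nadia.
Dmitri starts before Sana ends → Sana and Dmitri overlap.
Felix starts before Sana ends → Sana and Felix overlap.
Tariq starts after Sana ends, so nothing later overlaps Sana either.
Felix starts exactly when Dmitri ends (back-to-back, no overlap), so nothing later overlaps Dmitri either.
Tariq starts after Felix ends, so nothing later overlaps Felix either.
Aoife starts before Tariq ends → Tariq and Aoife overlap.
Mateo starts after Tariq ends, so nothing later overlaps Tariq either.
Mateo starts after Aoife ends, so nothing later overlaps Aoife either.
Nadia starts before Mateo ends → Mateo and Nadia overlap.

Aoife & Tariq, Dmitri & Sana, Felix & Sana, Mateo & Nadia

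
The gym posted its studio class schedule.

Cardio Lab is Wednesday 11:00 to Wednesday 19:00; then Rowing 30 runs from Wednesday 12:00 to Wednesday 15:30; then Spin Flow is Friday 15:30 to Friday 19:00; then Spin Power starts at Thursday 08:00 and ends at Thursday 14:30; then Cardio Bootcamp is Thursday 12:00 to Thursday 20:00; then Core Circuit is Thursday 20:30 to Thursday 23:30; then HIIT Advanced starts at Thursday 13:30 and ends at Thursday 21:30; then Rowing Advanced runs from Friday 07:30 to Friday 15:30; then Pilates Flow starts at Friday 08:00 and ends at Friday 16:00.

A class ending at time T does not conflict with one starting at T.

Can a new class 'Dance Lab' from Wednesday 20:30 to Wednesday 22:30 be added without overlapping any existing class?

Cardio Lab: ends Wednesday 19:00 at or before Dance Lab starts Wednesday 20:30 → clear.
Rowing 30: ends Wednesday 15:30 at or before Dance Lab starts Wednesday 20:30 → clear.
Spin Power: starts Thursday 08:00 at or after Dance Lab ends Wednesday 22:30 → clear.
Cardio Bootcamp: starts Thursday 12:00 at or after Dance Lab ends Wednesday 22:30 → clear.
HIIT Advanced: starts Thursday 13:30 at or after Dance Lab ends Wednesday 22:30 → clear.
Core Circuit: starts Thursday 20:30 at or after Dance Lab ends Wednesday 22:30 → clear.
Rowing Advanced: starts Friday 07:30 at or after Dance Lab ends Wednesday 22:30 → clear.
Pilates Flow: starts Friday 08:00 at or after Dance Lab ends Wednesday 22:30 → clear.
Spin Flow: starts Friday 15:30 at or after Dance Lab ends Wednesday 22:30 → clear.

Yes — the slot is free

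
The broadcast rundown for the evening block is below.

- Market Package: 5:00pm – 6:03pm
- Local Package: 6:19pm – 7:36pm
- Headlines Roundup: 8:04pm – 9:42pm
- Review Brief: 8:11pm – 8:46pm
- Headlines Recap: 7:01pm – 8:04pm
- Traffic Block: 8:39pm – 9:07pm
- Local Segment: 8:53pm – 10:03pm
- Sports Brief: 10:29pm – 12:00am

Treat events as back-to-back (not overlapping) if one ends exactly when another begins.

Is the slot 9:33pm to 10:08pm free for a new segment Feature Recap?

No — it overlaps Headlines Roundup, Local Segment

Market Package: ends 6:03pm at or before Feature Recap starts 9:33pm → clear.
Local Package: ends 7:36pm at or before Feature Recap starts 9:33pm → clear.
Headlines Recap: ends 8:04pm at or before Feature Recap starts 9:33pm → clear.
Headlines Roundup: starts 8:04pm before Feature Recap ends 10:08pm, and ends 9:42pm after Feature Recap starts 9:33pm → overlap.
Review Brief: ends 8:46pm at or before Feature Recap starts 9:33pm → clear.
Traffic Block: ends 9:07pm at or before Feature Recap starts 9:33pm → clear.
Local Segment: starts 8:53pm before Feature Recap ends 10:08pm, and ends 10:03pm after Feature Recap starts 9:33pm → overlap.
Sports Brief: starts 10:29pm at or after Feature Recap ends 10:08pm → clear.
Feature Recap overlaps Headlines Roundup, Local Segment.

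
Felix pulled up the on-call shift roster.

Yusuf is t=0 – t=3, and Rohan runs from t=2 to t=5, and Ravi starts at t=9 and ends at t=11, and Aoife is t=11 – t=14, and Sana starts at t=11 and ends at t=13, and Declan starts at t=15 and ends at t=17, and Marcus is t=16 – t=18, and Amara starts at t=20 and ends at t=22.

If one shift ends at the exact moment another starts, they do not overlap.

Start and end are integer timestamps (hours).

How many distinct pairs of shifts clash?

3

Check each pair: they overlap iff neither finishes before the other starts.
Sorted by start: Yusuf, Rohan, Ravi, Aoife, Sana, Declan, Marcus, Amara.
Rohan starts before Yusuf ends → Yusuf and Rohan overlap.
Ravi starts after Yusuf ends — done with Yusuf.
Ravi starts after Rohan ends — done with Rohan.
Aoife starts exactly when Ravi ends (back-to-back, no overlap) — done with Ravi.
Sana starts before Aoife ends → Aoife and Sana overlap.
Declan starts after Aoife ends — done with Aoife.
Declan starts after Sana ends — done with Sana.
Marcus starts before Declan ends → Declan and Marcus overlap.
Amara starts after Declan ends.
Amara starts after Marcus ends.
Overlapping pairs: Aoife & Sana, Declan & Marcus, Rohan & Yusuf — 3 in total.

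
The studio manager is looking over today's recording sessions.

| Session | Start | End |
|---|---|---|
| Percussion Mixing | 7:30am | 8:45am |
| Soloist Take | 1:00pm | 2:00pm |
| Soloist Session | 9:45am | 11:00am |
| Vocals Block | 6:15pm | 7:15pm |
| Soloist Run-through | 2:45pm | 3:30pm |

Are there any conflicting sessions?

No

Sorted by start: Percussion Mixing, Soloist Session, Soloist Take, Soloist Run-through, Vocals Block.
Soloist Session starts after Percussion Mixing ends — done with Percussion Mixing.
Soloist Take starts after Soloist Session ends — done with Soloist Session.
Soloist Run-through starts after Soloist Take ends — done with Soloist Take.
Vocals Block starts after Soloist Run-through ends.
Every pair is clear; the schedule has no overlaps.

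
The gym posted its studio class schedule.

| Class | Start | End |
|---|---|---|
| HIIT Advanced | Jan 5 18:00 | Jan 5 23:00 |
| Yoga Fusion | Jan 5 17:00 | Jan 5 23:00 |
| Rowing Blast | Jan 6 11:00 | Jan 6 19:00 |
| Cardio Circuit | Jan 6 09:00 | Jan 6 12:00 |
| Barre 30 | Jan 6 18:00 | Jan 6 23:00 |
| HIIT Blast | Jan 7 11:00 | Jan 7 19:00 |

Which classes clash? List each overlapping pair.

Sorted by start: Yoga Fusion, HIIT Advanced, Cardio Circuit, Rowing Blast, Barre 30, HIIT Blast.
HIIT Advanced starts before Yoga Fusion ends → Yoga Fusion and HIIT Advanced overlap.
Cardio Circuit starts after Yoga Fusion ends — done with Yoga Fusion.
Cardio Circuit starts after HIIT Advanced ends — done with HIIT Advanced.
Rowing Blast starts before Cardio Circuit ends → Cardio Circuit and Rowing Blast overlap.
Barre 30 starts after Cardio Circuit ends — done with Cardio Circuit.
Barre 30 starts before Rowing Blast ends → Rowing Blast and Barre 30 overlap.
HIIT Blast starts after Rowing Blast ends.
HIIT Blast starts after Barre 30 ends.

Barre 30 & Rowing Blast, Cardio Circuit & Rowing Blast, HIIT Advanced & Yoga Fusion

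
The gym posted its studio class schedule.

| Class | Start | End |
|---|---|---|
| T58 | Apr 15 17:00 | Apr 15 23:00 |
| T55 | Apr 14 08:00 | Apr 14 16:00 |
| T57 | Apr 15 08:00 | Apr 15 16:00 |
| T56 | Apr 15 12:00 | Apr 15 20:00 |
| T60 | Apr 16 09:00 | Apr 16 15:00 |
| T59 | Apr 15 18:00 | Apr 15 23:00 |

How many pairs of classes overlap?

4

Two intervals overlap when each starts before the other ends.
Sorted by start: T55, T57, T56, T58, T59, T60.
T57 starts after T55 ends, so T55 has no further overlaps.
T56 starts before T57 ends → T57 and T56 overlap.
T58 starts after T57 ends, so T57 has no further overlaps.
T58 starts before T56 ends → T56 and T58 overlap.
T59 starts before T56 ends → T56 and T59 overlap.
T60 starts after T56 ends.
T59 starts before T58 ends → T58 and T59 overlap.
T60 starts after T58 ends.
T60 starts after T59 ends.
Overlapping pairs: T56 & T57, T56 & T58, T56 & T59, T58 & T59 — 4 in total.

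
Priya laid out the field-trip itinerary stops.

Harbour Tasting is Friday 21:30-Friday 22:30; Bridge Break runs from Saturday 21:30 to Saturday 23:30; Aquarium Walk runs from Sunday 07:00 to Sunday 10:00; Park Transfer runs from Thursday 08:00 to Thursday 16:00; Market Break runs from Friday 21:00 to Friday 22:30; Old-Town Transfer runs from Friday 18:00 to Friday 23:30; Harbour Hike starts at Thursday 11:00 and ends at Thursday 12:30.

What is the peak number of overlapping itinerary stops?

3

Walk through starts and ends in time order (an end at T is processed before a start at T):
Thursday 08:00 start Park Transfer → 1
Thursday 11:00 start Harbour Hike → 2
Thursday 12:30 end Harbour Hike → 1
Thursday 16:00 end Park Transfer → 0
Friday 18:00 start Old-Town Transfer → 1
Friday 21:00 start Market Break → 2
Friday 21:30 start Harbour Tasting → 3
Friday 22:30 end Harbour Tasting → 2
Friday 22:30 end Market Break → 1
Friday 23:30 end Old-Town Transfer → 0
Saturday 21:30 start Bridge Break → 1
Saturday 23:30 end Bridge Break → 0
Sunday 07:00 start Aquarium Walk → 1
Sunday 10:00 end Aquarium Walk → 0
Peak is 3, at Friday 21:30 (Harbour Tasting, Market Break, Old-Town Transfer).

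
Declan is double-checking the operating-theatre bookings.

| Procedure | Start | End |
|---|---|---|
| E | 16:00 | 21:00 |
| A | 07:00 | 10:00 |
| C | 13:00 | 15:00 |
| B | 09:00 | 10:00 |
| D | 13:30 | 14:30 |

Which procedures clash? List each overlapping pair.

A & B, C & D

Sorted by start: A, B, C, D, E.
B starts before A ends → A and B overlap.
C starts after A ends — done with A.
C starts after B ends — done with B.
D starts before C ends → C and D overlap.
E starts after C ends.
E starts after D ends.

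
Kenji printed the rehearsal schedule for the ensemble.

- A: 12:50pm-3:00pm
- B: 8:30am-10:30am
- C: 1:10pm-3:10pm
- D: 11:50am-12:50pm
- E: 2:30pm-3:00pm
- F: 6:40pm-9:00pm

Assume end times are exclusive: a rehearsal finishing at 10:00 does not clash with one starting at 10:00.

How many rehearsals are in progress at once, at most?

3

Sort all start/end points and keep a running count:
8:30am start B → 1
10:30am end B → 0
11:50am start D → 1
12:50pm end D → 0
12:50pm start A → 1
1:10pm start C → 2
2:30pm start E → 3
3:00pm end A → 2
3:00pm end E → 1
3:10pm end C → 0
6:40pm start F → 1
9:00pm end F → 0
Peak is 3, at 2:30pm (A, C, E).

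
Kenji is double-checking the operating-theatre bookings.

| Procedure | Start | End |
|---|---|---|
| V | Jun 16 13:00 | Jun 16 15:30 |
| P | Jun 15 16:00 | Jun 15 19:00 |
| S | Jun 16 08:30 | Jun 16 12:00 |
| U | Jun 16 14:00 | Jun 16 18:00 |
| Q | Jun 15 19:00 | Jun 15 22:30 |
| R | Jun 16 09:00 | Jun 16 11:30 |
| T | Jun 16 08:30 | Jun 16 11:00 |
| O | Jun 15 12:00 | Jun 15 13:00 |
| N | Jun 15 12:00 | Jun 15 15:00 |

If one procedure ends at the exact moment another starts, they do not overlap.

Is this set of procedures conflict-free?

No

Sorted by start: N, O, P, Q, S, T, R, V, U.
O starts before N ends → N and O overlap.
That's a conflict, so the schedule is not conflict-free.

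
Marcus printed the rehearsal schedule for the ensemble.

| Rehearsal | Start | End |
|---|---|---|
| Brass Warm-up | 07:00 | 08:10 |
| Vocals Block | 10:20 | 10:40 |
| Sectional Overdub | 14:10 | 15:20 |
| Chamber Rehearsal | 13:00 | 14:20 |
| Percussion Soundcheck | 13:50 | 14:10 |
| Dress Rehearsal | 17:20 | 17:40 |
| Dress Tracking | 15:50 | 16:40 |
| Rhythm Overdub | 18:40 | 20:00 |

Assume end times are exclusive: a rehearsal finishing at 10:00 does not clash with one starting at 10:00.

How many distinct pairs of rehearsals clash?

Sorted by start: Brass Warm-up, Vocals Block, Chamber Rehearsal, Percussion Soundcheck, Sectional Overdub, Dress Tracking, Dress Rehearsal, Rhythm Overdub.
Vocals Block starts after Brass Warm-up ends; Brass Warm-up is clear from here.
Chamber Rehearsal starts after Vocals Block ends; Vocals Block is clear from here.
Percussion Soundcheck starts before Chamber Rehearsal ends → Chamber Rehearsal and Percussion Soundcheck overlap.
Sectional Overdub starts before Chamber Rehearsal ends → Chamber Rehearsal and Sectional Overdub overlap.
Dress Tracking starts after Chamber Rehearsal ends; Chamber Rehearsal is clear from here.
Sectional Overdub starts exactly when Percussion Soundcheck ends (back-to-back, no overlap); Percussion Soundcheck is clear from here.
Dress Tracking starts after Sectional Overdub ends; Sectional Overdub is clear from here.
Dress Rehearsal starts after Dress Tracking ends; Dress Tracking is clear from here.
Rhythm Overdub starts after Dress Rehearsal ends.
Overlapping pairs: Chamber Rehearsal & Percussion Soundcheck, Chamber Rehearsal & Sectional Overdub — 2 in total.

2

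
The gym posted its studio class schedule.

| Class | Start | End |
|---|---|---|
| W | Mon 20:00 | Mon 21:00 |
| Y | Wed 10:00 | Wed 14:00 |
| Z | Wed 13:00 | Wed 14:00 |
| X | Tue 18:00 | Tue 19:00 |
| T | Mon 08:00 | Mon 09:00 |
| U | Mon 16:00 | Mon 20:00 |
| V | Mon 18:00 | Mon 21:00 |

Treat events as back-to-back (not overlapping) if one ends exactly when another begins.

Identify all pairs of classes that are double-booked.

Check each pair: they overlap iff neither finishes before the other starts.
Sorted by start: T, U, V, W, X, Y, Z.
U starts after T ends, so T has no further overlaps.
V starts before U ends → U and V overlap.
W starts exactly when U ends (back-to-back, no overlap), so U has no further overlaps.
W starts before V ends → V and W overlap.
X starts after V ends, so V has no further overlaps.
X starts after W ends, so W has no further overlaps.
Y starts after X ends, so X has no further overlaps.
Z starts before Y ends → Y and Z overlap.

U & V, V & W, Y & Z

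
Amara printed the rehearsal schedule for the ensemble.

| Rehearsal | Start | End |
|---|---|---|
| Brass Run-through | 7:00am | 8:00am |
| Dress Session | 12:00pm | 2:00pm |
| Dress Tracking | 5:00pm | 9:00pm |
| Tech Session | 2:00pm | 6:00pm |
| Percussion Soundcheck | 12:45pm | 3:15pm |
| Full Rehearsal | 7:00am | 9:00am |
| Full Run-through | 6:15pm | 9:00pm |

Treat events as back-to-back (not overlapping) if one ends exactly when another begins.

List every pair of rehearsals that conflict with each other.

Sorted by start: Full Rehearsal, Brass Run-through, Dress Session, Percussion Soundcheck, Tech Session, Dress Tracking, Full Run-through.
Brass Run-through starts before Full Rehearsal ends → Full Rehearsal and Brass Run-through overlap.
Dress Session starts after Full Rehearsal ends; Full Rehearsal is clear from here.
Dress Session starts after Brass Run-through ends; Brass Run-through is clear from here.
Percussion Soundcheck starts before Dress Session ends → Dress Session and Percussion Soundcheck overlap.
Tech Session starts exactly when Dress Session ends (back-to-back, no overlap); Dress Session is clear from here.
Tech Session starts before Percussion Soundcheck ends → Percussion Soundcheck and Tech Session overlap.
Dress Tracking starts after Percussion Soundcheck ends; Percussion Soundcheck is clear from here.
Dress Tracking starts before Tech Session ends → Tech Session and Dress Tracking overlap.
Full Run-through starts after Tech Session ends.
Full Run-through starts before Dress Tracking ends → Dress Tracking and Full Run-through overlap.

Brass Run-through & Full Rehearsal, Dress Session & Percussion Soundcheck, Dress Tracking & Full Run-through, Dress Tracking & Tech Session, Percussion Soundcheck & Tech Session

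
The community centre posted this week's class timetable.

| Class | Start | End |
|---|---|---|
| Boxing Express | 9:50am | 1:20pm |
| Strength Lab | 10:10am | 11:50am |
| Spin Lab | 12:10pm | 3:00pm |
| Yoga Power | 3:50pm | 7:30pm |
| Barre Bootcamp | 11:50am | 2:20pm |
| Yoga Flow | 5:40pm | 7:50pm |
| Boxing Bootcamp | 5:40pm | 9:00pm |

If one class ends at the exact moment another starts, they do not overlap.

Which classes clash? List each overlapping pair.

Barre Bootcamp & Boxing Express, Barre Bootcamp & Spin Lab, Boxing Bootcamp & Yoga Flow, Boxing Bootcamp & Yoga Power, Boxing Express & Spin Lab, Boxing Express & Strength Lab, Yoga Flow & Yoga Power

Sorted by start: Boxing Express, Strength Lab, Barre Bootcamp, Spin Lab, Yoga Power, Yoga Flow, Boxing Bootcamp.
Strength Lab starts before Boxing Express ends → Boxing Express and Strength Lab overlap.
Barre Bootcamp starts before Boxing Express ends → Boxing Express and Barre Bootcamp overlap.
Spin Lab starts before Boxing Express ends → Boxing Express and Spin Lab overlap.
Yoga Power starts after Boxing Express ends, so nothing later overlaps Boxing Express either.
Barre Bootcamp starts exactly when Strength Lab ends (back-to-back, no overlap), so nothing later overlaps Strength Lab either.
Spin Lab starts before Barre Bootcamp ends → Barre Bootcamp and Spin Lab overlap.
Yoga Power starts after Barre Bootcamp ends, so nothing later overlaps Barre Bootcamp either.
Yoga Power starts after Spin Lab ends, so nothing later overlaps Spin Lab either.
Yoga Flow starts before Yoga Power ends → Yoga Power and Yoga Flow overlap.
Boxing Bootcamp starts before Yoga Power ends → Yoga Power and Boxing Bootcamp overlap.
Boxing Bootcamp starts before Yoga Flow ends → Yoga Flow and Boxing Bootcamp overlap.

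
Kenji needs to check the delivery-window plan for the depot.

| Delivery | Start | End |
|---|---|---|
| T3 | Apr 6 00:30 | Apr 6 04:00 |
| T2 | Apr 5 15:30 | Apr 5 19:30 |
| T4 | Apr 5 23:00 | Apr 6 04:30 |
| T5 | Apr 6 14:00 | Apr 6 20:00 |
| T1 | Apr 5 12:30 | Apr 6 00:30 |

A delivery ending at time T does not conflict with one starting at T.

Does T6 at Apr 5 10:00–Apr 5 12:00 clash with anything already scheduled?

No — it doesn't clash with anything

T1: starts Apr 5 12:30 at or after T6 ends Apr 5 12:00 → clear.
T2: starts Apr 5 15:30 at or after T6 ends Apr 5 12:00 → clear.
T4: starts Apr 5 23:00 at or after T6 ends Apr 5 12:00 → clear.
T3: starts Apr 6 00:30 at or after T6 ends Apr 5 12:00 → clear.
T5: starts Apr 6 14:00 at or after T6 ends Apr 5 12:00 → clear.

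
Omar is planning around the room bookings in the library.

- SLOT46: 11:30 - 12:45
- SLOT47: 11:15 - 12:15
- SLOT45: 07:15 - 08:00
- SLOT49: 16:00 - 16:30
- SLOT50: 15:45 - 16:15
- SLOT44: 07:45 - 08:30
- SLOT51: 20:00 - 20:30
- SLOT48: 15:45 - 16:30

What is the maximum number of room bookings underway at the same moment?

3

Sweep the timeline, counting +1 at each start and −1 at each end (ends before starts at a tie):
07:15 start SLOT45 → 1
07:45 start SLOT44 → 2
08:00 end SLOT45 → 1
08:30 end SLOT44 → 0
11:15 start SLOT47 → 1
11:30 start SLOT46 → 2
12:15 end SLOT47 → 1
12:45 end SLOT46 → 0
15:45 start SLOT48 → 1
15:45 start SLOT50 → 2
16:00 start SLOT49 → 3
16:15 end SLOT50 → 2
16:30 end SLOT48 → 1
16:30 end SLOT49 → 0
20:00 start SLOT51 → 1
20:30 end SLOT51 → 0
Peak is 3, at 16:00 (SLOT48, SLOT49, SLOT50).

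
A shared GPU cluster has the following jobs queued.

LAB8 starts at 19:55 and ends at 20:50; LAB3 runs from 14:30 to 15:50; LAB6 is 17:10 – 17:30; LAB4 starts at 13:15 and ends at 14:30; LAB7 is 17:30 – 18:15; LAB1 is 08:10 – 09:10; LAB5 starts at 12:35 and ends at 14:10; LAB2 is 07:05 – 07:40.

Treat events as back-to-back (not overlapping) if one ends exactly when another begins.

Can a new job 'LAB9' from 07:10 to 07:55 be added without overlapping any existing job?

LAB2: starts 07:05 before LAB9 ends 07:55, and ends 07:40 after LAB9 starts 07:10 → overlap.
LAB1: starts 08:10 at or after LAB9 ends 07:55 → clear.
LAB5: starts 12:35 at or after LAB9 ends 07:55 → clear.
LAB4: starts 13:15 at or after LAB9 ends 07:55 → clear.
LAB3: starts 14:30 at or after LAB9 ends 07:55 → clear.
LAB6: starts 17:10 at or after LAB9 ends 07:55 → clear.
LAB7: starts 17:30 at or after LAB9 ends 07:55 → clear.
LAB8: starts 19:55 at or after LAB9 ends 07:55 → clear.
LAB9 overlaps LAB2.

No — it overlaps LAB2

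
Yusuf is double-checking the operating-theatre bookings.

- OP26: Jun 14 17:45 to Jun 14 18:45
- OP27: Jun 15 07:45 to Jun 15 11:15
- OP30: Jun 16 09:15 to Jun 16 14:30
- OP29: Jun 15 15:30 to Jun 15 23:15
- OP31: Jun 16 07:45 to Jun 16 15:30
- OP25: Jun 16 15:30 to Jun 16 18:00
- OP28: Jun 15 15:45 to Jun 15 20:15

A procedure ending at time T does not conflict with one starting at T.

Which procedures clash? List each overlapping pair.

Two intervals overlap when each starts before the other ends.
Sorted by start: OP26, OP27, OP29, OP28, OP31, OP30, OP25.
OP27 starts after OP26 ends; OP26 is clear from here.
OP29 starts after OP27 ends; OP27 is clear from here.
OP28 starts before OP29 ends → OP29 and OP28 overlap.
OP31 starts after OP29 ends; OP29 is clear from here.
OP31 starts after OP28 ends; OP28 is clear from here.
OP30 starts before OP31 ends → OP31 and OP30 overlap.
OP25 starts exactly when OP31 ends (back-to-back, no overlap).
OP25 starts after OP30 ends.

OP28 & OP29, OP30 & OP31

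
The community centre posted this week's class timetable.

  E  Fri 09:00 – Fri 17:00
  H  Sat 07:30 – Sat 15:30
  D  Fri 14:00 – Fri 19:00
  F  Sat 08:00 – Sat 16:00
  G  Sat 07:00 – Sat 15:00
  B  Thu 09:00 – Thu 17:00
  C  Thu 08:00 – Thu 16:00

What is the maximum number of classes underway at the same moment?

3

Walk through starts and ends in time order (an end at T is processed before a start at T):
Thu 08:00 start C → 1
Thu 09:00 start B → 2
Thu 16:00 end C → 1
Thu 17:00 end B → 0
Fri 09:00 start E → 1
Fri 14:00 start D → 2
Fri 17:00 end E → 1
Fri 19:00 end D → 0
Sat 07:00 start G → 1
Sat 07:30 start H → 2
Sat 08:00 start F → 3
Sat 15:00 end G → 2
Sat 15:30 end H → 1
Sat 16:00 end F → 0
Peak is 3, at Sat 08:00 (F, G, H).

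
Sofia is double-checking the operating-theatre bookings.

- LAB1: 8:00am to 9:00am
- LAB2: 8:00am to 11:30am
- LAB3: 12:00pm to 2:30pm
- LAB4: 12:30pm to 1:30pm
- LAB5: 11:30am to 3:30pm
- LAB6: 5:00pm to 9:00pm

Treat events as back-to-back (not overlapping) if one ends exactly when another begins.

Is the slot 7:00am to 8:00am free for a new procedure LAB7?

LAB1: starts 8:00am at or after LAB7 ends 8:00am → clear.
LAB2: starts 8:00am at or after LAB7 ends 8:00am → clear.
LAB5: starts 11:30am at or after LAB7 ends 8:00am → clear.
LAB3: starts 12:00pm at or after LAB7 ends 8:00am → clear.
LAB4: starts 12:30pm at or after LAB7 ends 8:00am → clear.
LAB6: starts 5:00pm at or after LAB7 ends 8:00am → clear.

Yes — the slot is free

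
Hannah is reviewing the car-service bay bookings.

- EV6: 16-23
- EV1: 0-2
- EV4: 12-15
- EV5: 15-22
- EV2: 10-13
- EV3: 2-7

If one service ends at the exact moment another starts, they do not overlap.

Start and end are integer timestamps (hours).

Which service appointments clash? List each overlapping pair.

EV2 & EV4, EV5 & EV6

Sorted by start: EV1, EV3, EV2, EV4, EV5, EV6.
EV3 starts exactly when EV1 ends (back-to-back, no overlap), so EV1 has no further overlaps.
EV2 starts after EV3 ends, so EV3 has no further overlaps.
EV4 starts before EV2 ends → EV2 and EV4 overlap.
EV5 starts after EV2 ends, so EV2 has no further overlaps.
EV5 starts exactly when EV4 ends (back-to-back, no overlap), so EV4 has no further overlaps.
EV6 starts before EV5 ends → EV5 and EV6 overlap.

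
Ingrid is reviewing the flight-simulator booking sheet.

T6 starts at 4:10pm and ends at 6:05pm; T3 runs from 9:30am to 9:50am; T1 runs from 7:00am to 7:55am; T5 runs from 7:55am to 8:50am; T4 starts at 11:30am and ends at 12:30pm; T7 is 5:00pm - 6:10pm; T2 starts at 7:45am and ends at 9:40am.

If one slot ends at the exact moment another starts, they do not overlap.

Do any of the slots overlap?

Sorted by start: T1, T2, T5, T3, T4, T6, T7.
T2 starts before T1 ends → T1 and T2 overlap.
That's a conflict, so the schedule is not conflict-free.

Yes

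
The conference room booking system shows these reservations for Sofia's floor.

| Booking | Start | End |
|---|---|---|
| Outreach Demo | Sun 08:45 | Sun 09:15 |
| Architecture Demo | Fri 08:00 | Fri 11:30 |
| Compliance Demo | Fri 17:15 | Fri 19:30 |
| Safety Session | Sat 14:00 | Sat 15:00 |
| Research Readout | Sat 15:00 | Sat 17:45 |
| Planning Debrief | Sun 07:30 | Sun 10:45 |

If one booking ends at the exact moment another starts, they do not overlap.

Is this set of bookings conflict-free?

No

Sorted by start: Architecture Demo, Compliance Demo, Safety Session, Research Readout, Planning Debrief, Outreach Demo.
Compliance Demo starts after Architecture Demo ends; Architecture Demo is clear from here.
Safety Session starts after Compliance Demo ends; Compliance Demo is clear from here.
Research Readout starts exactly when Safety Session ends (back-to-back, no overlap); Safety Session is clear from here.
Planning Debrief starts after Research Readout ends; Research Readout is clear from here.
Outreach Demo starts before Planning Debrief ends → Planning Debrief and Outreach Demo overlap.
That's a conflict, so the schedule is not conflict-free.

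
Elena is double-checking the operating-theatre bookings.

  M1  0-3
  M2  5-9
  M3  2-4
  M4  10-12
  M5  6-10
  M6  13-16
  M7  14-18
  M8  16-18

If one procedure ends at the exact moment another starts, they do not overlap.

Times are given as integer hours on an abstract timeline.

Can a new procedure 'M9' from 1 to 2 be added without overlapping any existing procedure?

No — it overlaps M1

M1: starts 0 before M9 ends 2, and ends 3 after M9 starts 1 → overlap.
M3: starts 2 at or after M9 ends 2 → clear.
M2: starts 5 at or after M9 ends 2 → clear.
M5: starts 6 at or after M9 ends 2 → clear.
M4: starts 10 at or after M9 ends 2 → clear.
M6: starts 13 at or after M9 ends 2 → clear.
M7: starts 14 at or after M9 ends 2 → clear.
M8: starts 16 at or after M9 ends 2 → clear.
M9 overlaps M1.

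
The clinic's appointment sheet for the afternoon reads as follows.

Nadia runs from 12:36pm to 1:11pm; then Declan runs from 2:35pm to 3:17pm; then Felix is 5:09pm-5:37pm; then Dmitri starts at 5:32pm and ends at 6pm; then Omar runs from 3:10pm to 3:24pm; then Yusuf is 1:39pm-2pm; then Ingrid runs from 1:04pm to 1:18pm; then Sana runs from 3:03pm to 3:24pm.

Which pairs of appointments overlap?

Sorted by start: Nadia, Ingrid, Yusuf, Declan, Sana, Omar, Felix, Dmitri.
Ingrid starts before Nadia ends → Nadia and Ingrid overlap.
Yusuf starts after Nadia ends, so Nadia has no further overlaps.
Yusuf starts after Ingrid ends, so Ingrid has no further overlaps.
Declan starts after Yusuf ends, so Yusuf has no further overlaps.
Sana starts before Declan ends → Declan and Sana overlap.
Omar starts before Declan ends → Declan and Omar overlap.
Felix starts after Declan ends, so Declan has no further overlaps.
Omar starts before Sana ends → Sana and Omar overlap.
Felix starts after Sana ends, so Sana has no further overlaps.
Felix starts after Omar ends, so Omar has no further overlaps.
Dmitri starts before Felix ends → Felix and Dmitri overlap.

Declan & Omar, Declan & Sana, Dmitri & Felix, Ingrid & Nadia, Omar & Sana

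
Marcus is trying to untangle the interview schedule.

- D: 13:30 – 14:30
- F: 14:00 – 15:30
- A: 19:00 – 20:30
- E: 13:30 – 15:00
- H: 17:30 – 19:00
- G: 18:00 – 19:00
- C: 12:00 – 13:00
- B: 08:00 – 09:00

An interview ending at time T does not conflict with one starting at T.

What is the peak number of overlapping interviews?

Walk through starts and ends in time order (an end at T is processed before a start at T):
08:00 start B → 1
09:00 end B → 0
12:00 start C → 1
13:00 end C → 0
13:30 start D → 1
13:30 start E → 2
14:00 start F → 3
14:30 end D → 2
15:00 end E → 1
15:30 end F → 0
17:30 start H → 1
18:00 start G → 2
19:00 end G → 1
19:00 end H → 0
19:00 start A → 1
20:30 end A → 0
Peak is 3, at 14:00 (D, E, F).

3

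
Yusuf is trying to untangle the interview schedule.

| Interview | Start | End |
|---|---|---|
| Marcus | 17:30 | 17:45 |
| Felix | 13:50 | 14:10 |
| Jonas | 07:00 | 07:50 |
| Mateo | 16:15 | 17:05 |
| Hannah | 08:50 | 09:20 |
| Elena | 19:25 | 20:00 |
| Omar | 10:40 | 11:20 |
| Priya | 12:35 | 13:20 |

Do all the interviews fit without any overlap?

Yes

Sorted by start: Jonas, Hannah, Omar, Priya, Felix, Mateo, Marcus, Elena.
Hannah starts after Jonas ends — done with Jonas.
Omar starts after Hannah ends — done with Hannah.
Priya starts after Omar ends — done with Omar.
Felix starts after Priya ends — done with Priya.
Mateo starts after Felix ends — done with Felix.
Marcus starts after Mateo ends — done with Mateo.
Elena starts after Marcus ends.
Every pair is clear; the schedule has no overlaps.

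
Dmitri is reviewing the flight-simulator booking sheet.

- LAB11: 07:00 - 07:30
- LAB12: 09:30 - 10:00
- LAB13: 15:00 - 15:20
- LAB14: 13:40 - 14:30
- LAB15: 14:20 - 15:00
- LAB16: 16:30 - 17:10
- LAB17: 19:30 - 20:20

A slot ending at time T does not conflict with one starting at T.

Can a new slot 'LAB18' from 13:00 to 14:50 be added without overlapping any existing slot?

No — it overlaps LAB14, LAB15

LAB11: ends 07:30 at or before LAB18 starts 13:00 → clear.
LAB12: ends 10:00 at or before LAB18 starts 13:00 → clear.
LAB14: starts 13:40 before LAB18 ends 14:50, and ends 14:30 after LAB18 starts 13:00 → overlap.
LAB15: starts 14:20 before LAB18 ends 14:50, and ends 15:00 after LAB18 starts 13:00 → overlap.
LAB13: starts 15:00 at or after LAB18 ends 14:50 → clear.
LAB16: starts 16:30 at or after LAB18 ends 14:50 → clear.
LAB17: starts 19:30 at or after LAB18 ends 14:50 → clear.
LAB18 overlaps LAB14, LAB15.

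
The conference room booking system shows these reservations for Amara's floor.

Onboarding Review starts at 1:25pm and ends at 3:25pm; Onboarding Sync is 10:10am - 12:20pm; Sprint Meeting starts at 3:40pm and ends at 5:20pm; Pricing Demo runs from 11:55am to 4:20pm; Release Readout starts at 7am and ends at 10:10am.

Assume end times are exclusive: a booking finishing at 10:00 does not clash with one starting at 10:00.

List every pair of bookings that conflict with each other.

Check each pair: they overlap iff neither finishes before the other starts.
Sorted by start: Release Readout, Onboarding Sync, Pricing Demo, Onboarding Review, Sprint Meeting.
Onboarding Sync starts exactly when Release Readout ends (back-to-back, no overlap), so Release Readout has no further overlaps.
Pricing Demo starts before Onboarding Sync ends → Onboarding Sync and Pricing Demo overlap.
Onboarding Review starts after Onboarding Sync ends, so Onboarding Sync has no further overlaps.
Onboarding Review starts before Pricing Demo ends → Pricing Demo and Onboarding Review overlap.
Sprint Meeting starts before Pricing Demo ends → Pricing Demo and Sprint Meeting overlap.
Sprint Meeting starts after Onboarding Review ends.

Onboarding Review & Pricing Demo, Onboarding Sync & Pricing Demo, Pricing Demo & Sprint Meeting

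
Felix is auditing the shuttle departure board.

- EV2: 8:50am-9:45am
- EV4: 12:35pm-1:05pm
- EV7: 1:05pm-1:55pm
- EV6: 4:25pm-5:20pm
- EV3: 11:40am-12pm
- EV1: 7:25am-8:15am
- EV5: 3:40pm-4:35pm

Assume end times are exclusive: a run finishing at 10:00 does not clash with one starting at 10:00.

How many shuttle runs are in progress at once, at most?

2

Sort all start/end points and keep a running count:
7:25am start EV1 → 1
8:15am end EV1 → 0
8:50am start EV2 → 1
9:45am end EV2 → 0
11:40am start EV3 → 1
12pm end EV3 → 0
12:35pm start EV4 → 1
1:05pm end EV4 → 0
1:05pm start EV7 → 1
1:55pm end EV7 → 0
3:40pm start EV5 → 1
4:25pm start EV6 → 2
4:35pm end EV5 → 1
5:20pm end EV6 → 0
Peak is 2, at 4:25pm (EV5, EV6).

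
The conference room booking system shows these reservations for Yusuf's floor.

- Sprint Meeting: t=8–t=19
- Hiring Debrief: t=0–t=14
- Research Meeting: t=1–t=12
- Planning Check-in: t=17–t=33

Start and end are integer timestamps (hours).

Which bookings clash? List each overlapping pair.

Two intervals overlap when each starts before the other ends.
Sorted by start: Hiring Debrief, Research Meeting, Sprint Meeting, Planning Check-in.
Research Meeting starts before Hiring Debrief ends → Hiring Debrief and Research Meeting overlap.
Sprint Meeting starts before Hiring Debrief ends → Hiring Debrief and Sprint Meeting overlap.
Planning Check-in starts after Hiring Debrief ends.
Sprint Meeting starts before Research Meeting ends → Research Meeting and Sprint Meeting overlap.
Planning Check-in starts after Research Meeting ends.
Planning Check-in starts before Sprint Meeting ends → Sprint Meeting and Planning Check-in overlap.

Hiring Debrief & Research Meeting, Hiring Debrief & Sprint Meeting, Planning Check-in & Sprint Meeting, Research Meeting & Sprint Meeting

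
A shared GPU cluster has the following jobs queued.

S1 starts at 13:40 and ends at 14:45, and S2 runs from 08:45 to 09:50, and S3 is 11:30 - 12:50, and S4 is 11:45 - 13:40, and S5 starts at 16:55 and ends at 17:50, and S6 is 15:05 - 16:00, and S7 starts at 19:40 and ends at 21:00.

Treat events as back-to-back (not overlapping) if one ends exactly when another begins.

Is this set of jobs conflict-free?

No

Two intervals overlap when each starts before the other ends.
Sorted by start: S2, S3, S4, S1, S6, S5, S7.
S3 starts after S2 ends; S2 is clear from here.
S4 starts before S3 ends → S3 and S4 overlap.
That's a conflict, so the schedule is not conflict-free.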